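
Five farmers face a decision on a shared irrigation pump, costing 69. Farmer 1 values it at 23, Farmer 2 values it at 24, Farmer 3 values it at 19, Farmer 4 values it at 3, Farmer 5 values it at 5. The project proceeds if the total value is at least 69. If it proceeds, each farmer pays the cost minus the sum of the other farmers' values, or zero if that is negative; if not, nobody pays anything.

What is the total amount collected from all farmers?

51

Total value 74 ≥ cost 69, so it is built.
Farmer 1: others sum to 51; max(0, 69 - 51) = 18.
Farmer 2: others sum to 50; max(0, 69 - 50) = 19.
Farmer 3: others sum to 55; max(0, 69 - 55) = 14.
Farmer 4: others sum to 71; max(0, 69 - 71) = 0.
Farmer 5: others sum to 69; max(0, 69 - 69) = 0.
Total collected = 18 + 19 + 14 + 0 + 0 = 51.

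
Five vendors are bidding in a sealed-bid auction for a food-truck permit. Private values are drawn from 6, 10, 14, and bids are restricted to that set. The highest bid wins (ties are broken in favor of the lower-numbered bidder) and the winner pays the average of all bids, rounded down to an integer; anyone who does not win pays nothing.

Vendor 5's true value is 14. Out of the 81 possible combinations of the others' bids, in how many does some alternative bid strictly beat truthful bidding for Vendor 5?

Others bid (6, 6, 6, 6): truth gives 7; bid 10 gives 8 > 7. Violating.
Others bid (6, 6, 6, 10): truth gives 6; no alternative beats it.
Others bid (6, 6, 6, 14): truth gives 0; no alternative beats it.
(Checking all 81 profiles: 1 has a profitable deviation, 80 do not.)

1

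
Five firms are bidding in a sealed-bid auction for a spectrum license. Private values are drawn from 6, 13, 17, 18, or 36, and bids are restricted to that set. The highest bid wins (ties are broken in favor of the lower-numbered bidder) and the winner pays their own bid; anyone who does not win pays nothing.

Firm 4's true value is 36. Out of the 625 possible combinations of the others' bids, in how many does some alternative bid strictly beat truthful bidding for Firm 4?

108

Others bid (6, 6, 6, 6): truth gives 0; bid 13 gives 23 > 0. Violating.
Others bid (6, 6, 6, 13): truth gives 0; bid 13 gives 23 > 0. Violating.
Others bid (6, 6, 6, 17): truth gives 0; bid 17 gives 19 > 0. Violating.
Others bid (6, 6, 6, 18): truth gives 0; bid 18 gives 18 > 0. Violating.
Others bid (6, 6, 6, 36): truth gives 0; no alternative beats it.
Others bid (6, 6, 13, 36): truth gives 0; no alternative beats it.
(Checking all 625 profiles: 108 have a profitable deviation, 517 do not.)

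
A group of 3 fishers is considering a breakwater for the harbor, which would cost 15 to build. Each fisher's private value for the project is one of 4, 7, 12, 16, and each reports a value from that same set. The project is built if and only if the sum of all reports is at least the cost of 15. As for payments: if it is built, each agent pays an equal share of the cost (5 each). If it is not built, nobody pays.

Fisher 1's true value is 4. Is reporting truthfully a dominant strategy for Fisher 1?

Yes

Check each profile of the others' reports and compare truth against every alternative report.
Others report (4, 4): truth gives 0, best alternative gives -1.
Others report (4, 7): truth gives -1, best alternative gives -1.
Others report (4, 12): truth gives -1, best alternative gives -1.
Others report (4, 16): truth gives -1, best alternative gives -1.
Others report (7, 4): truth gives -1, best alternative gives -1.
Others report (7, 7): truth gives -1, best alternative gives -1.
(Remaining 10 profiles checked similarly; truth is weakly best in each.)
In every case the truthful report is at least as good as any alternative, so it is a dominant strategy.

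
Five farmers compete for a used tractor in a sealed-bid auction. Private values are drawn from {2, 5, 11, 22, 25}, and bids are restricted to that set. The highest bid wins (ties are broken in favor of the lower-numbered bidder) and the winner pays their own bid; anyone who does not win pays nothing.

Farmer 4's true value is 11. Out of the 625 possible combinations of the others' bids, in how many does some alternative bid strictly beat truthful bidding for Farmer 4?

Others bid (2, 2, 2, 2): truth gives 0; bid 5 gives 6 > 0. Violating.
Others bid (2, 2, 2, 5): truth gives 0; bid 5 gives 6 > 0. Violating.
Others bid (2, 2, 2, 11): truth gives 0; no alternative beats it.
Others bid (2, 2, 2, 22): truth gives 0; no alternative beats it.
(Checking all 625 profiles: 2 have a profitable deviation, 623 do not.)

2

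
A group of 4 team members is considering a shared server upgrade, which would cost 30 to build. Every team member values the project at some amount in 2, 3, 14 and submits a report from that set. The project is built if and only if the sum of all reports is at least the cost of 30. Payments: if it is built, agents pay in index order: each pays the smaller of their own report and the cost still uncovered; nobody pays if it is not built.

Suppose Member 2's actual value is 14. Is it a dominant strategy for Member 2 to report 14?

Consider the case where Member 1 reports 2, Member 3 reports 14 and Member 4 reports 14.
Truthful report 14: project built, pays 14, utility 14 - 14 = 0.
Report 2 instead: project built, pays 2, utility 14 - 2 = 12.
Since 12 > 0, reporting 2 is strictly better here, so truthful reporting is not dominant.

No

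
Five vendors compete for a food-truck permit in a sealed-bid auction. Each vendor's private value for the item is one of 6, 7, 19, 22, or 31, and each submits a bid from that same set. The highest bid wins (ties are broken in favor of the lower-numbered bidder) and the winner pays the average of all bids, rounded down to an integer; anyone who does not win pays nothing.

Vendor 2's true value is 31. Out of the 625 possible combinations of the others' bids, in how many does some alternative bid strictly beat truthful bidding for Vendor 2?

Others bid (6, 6, 6, 6): truth gives 20; bid 7 gives 25 > 20. Violating.
Others bid (6, 6, 6, 7): truth gives 20; bid 7 gives 25 > 20. Violating.
Others bid (6, 6, 6, 19): truth gives 18; bid 19 gives 20 > 18. Violating.
Others bid (6, 6, 6, 22): truth gives 17; bid 22 gives 19 > 17. Violating.
Others bid (6, 6, 6, 31): truth gives 15; no alternative beats it.
Others bid (6, 6, 7, 31): truth gives 15; no alternative beats it.
(Checking all 625 profiles: 192 have a profitable deviation, 433 do not.)

192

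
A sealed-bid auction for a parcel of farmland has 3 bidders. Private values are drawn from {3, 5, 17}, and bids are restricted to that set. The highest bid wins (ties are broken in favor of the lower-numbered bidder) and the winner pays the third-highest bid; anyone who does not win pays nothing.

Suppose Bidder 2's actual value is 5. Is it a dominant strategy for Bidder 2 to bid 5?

No

Consider the case where Bidder 1 bids 3 and Bidder 3 bids 17.
Truthful bid 5: loses, pays 0, utility 0.
Bid 17 instead: wins, pays 3, utility 5 - 3 = 2.
Since 2 > 0, bidding 17 is strictly better here, so truthful bidding is not dominant.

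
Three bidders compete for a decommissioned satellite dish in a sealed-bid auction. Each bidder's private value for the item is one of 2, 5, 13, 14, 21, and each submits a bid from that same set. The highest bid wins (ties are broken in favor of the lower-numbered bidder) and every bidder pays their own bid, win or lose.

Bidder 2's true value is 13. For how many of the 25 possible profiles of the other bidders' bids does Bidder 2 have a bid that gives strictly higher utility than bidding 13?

21

Others bid (2, 2): truth gives 0; bid 5 gives 8 > 0. Violating.
Others bid (2, 5): truth gives 0; bid 5 gives 8 > 0. Violating.
Others bid (2, 14): truth gives -13; bid 14 gives -1 > -13. Violating.
Others bid (2, 21): truth gives -13; bid 2 gives -2 > -13. Violating.
Others bid (2, 13): truth gives 0; no alternative beats it.
Others bid (5, 2): truth gives 0; no alternative beats it.
(Checking all 25 profiles: 21 have a profitable deviation, 4 do not.)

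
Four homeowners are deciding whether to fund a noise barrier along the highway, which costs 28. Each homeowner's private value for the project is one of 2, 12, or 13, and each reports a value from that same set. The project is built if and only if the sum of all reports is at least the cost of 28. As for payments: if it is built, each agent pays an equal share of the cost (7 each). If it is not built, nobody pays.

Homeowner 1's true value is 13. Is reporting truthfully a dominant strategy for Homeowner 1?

Yes

Check each profile of the others' reports and compare truth against every alternative report.
Others report (2, 2, 12): truth gives 6, best alternative gives 6.
Others report (2, 2, 13): truth gives 6, best alternative gives 6.
Others report (2, 12, 2): truth gives 6, best alternative gives 6.
Others report (2, 12, 12): truth gives 6, best alternative gives 6.
Others report (2, 12, 13): truth gives 6, best alternative gives 6.
Others report (2, 13, 2): truth gives 6, best alternative gives 6.
(Remaining 21 profiles checked similarly; truth is weakly best in each.)
In every case the truthful report is at least as good as any alternative, so it is a dominant strategy.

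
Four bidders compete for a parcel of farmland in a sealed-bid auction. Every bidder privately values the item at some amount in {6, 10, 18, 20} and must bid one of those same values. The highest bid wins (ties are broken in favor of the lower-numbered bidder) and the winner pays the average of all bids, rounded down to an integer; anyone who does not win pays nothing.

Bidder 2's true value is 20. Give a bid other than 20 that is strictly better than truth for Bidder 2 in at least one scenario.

10

Suppose Bidder 1 bids 6, Bidder 3 bids 6 and Bidder 4 bids 6.
Bid 20: wins, pays 9, utility 20 - 9 = 11.
Bid 10: wins, pays 7, utility 20 - 7 = 13.
So bidding 10 beats truth here (13 > 11).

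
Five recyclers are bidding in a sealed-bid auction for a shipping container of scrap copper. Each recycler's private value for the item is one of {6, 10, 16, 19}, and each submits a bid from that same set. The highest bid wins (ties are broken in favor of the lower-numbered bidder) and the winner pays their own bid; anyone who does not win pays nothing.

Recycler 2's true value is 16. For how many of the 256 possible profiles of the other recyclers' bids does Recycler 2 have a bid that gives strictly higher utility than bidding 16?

Others bid (6, 6, 6, 6): truth gives 0; bid 10 gives 6 > 0. Violating.
Others bid (6, 6, 6, 10): truth gives 0; bid 10 gives 6 > 0. Violating.
Others bid (6, 6, 10, 6): truth gives 0; bid 10 gives 6 > 0. Violating.
Others bid (6, 6, 10, 10): truth gives 0; bid 10 gives 6 > 0. Violating.
Others bid (6, 6, 6, 16): truth gives 0; no alternative beats it.
Others bid (6, 6, 6, 19): truth gives 0; no alternative beats it.
(Checking all 256 profiles: 8 have a profitable deviation, 248 do not.)

8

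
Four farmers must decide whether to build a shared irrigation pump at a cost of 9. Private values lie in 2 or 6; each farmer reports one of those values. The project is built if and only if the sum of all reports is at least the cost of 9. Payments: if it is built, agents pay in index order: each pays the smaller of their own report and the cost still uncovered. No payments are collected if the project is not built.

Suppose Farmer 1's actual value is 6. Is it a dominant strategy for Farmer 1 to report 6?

Consider the case where Farmer 2 reports 2, Farmer 3 reports 2 and Farmer 4 reports 6.
Truthful report 6: project built, pays 6, utility 6 - 6 = 0.
Report 2 instead: project built, pays 2, utility 6 - 2 = 4.
Since 4 > 0, reporting 2 is strictly better here, so truthful reporting is not dominant.

No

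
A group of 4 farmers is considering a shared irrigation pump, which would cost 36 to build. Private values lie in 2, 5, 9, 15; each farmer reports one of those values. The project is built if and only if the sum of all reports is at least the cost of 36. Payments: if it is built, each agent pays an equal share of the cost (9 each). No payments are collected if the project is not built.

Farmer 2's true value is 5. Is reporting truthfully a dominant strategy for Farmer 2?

No

Consider the case where Farmer 1 reports 2, Farmer 3 reports 15 and Farmer 4 reports 15.
Truthful report 5: project built, pays 9, utility 5 - 9 = -4.
Report 2 instead: project not built, utility 0.
Since 0 > -4, reporting 2 is strictly better here, so truthful reporting is not dominant.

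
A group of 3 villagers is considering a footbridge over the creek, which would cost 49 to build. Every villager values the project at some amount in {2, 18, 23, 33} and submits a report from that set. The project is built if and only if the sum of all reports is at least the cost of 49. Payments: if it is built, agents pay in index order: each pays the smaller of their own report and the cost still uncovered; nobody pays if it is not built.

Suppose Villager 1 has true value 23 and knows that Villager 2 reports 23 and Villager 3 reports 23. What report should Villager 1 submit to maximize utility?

Report 2: project not built, utility 0.
Report 18: project built, pays 18, utility 23 - 18 = 5.
Report 23: project built, pays 23, utility 23 - 23 = 0.
Report 33: project built, pays 33, utility 23 - 33 = -10.
The best choice is 18 with utility 5.

18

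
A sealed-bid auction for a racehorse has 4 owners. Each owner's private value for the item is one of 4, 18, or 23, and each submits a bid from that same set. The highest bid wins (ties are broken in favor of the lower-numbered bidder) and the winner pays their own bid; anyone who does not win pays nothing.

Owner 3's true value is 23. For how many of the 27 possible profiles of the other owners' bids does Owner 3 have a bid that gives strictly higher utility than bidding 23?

Others bid (4, 4, 4): truth gives 0; bid 18 gives 5 > 0. Violating.
Others bid (4, 4, 18): truth gives 0; bid 18 gives 5 > 0. Violating.
Others bid (4, 4, 23): truth gives 0; no alternative beats it.
Others bid (4, 18, 4): truth gives 0; no alternative beats it.
(Checking all 27 profiles: 2 have a profitable deviation, 25 do not.)

2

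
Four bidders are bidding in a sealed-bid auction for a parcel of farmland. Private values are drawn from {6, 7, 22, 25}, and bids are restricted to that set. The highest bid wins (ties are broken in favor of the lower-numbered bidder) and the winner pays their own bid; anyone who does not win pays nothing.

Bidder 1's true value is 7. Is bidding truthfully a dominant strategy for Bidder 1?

Consider the case where Bidder 2 bids 6, Bidder 3 bids 6 and Bidder 4 bids 6.
Truthful bid 7: wins, pays 7, utility 7 - 7 = 0.
Bid 6 instead: wins, pays 6, utility 7 - 6 = 1.
Since 1 > 0, bidding 6 is strictly better here, so truthful bidding is not dominant.

No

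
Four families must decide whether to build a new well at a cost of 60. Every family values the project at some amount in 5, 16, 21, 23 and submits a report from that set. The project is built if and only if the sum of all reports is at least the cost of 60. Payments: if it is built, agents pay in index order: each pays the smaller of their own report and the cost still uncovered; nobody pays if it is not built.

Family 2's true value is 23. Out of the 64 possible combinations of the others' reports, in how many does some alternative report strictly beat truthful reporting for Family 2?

Others report (5, 16, 21): truth gives 0; report 21 gives 2 > 0. Violating.
Others report (5, 16, 23): truth gives 0; report 16 gives 7 > 0. Violating.
Others report (5, 21, 16): truth gives 0; report 21 gives 2 > 0. Violating.
Others report (5, 21, 21): truth gives 0; report 16 gives 7 > 0. Violating.
Others report (5, 5, 5): truth gives 0; no alternative beats it.
Others report (5, 5, 16): truth gives 0; no alternative beats it.
(Checking all 64 profiles: 51 have a profitable deviation, 13 do not.)

51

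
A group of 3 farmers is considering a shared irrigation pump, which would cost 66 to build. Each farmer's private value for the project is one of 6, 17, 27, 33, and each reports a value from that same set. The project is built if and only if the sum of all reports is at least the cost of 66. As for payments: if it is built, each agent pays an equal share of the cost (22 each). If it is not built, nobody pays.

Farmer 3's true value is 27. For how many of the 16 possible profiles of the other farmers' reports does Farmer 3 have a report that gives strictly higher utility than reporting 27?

Others report (6, 27): truth gives 0; report 33 gives 5 > 0. Violating.
Others report (17, 17): truth gives 0; report 33 gives 5 > 0. Violating.
Others report (27, 6): truth gives 0; report 33 gives 5 > 0. Violating.
Others report (6, 6): truth gives 0; no alternative beats it.
Others report (6, 17): truth gives 0; no alternative beats it.
(Checking all 16 profiles: 3 have a profitable deviation, 13 do not.)

3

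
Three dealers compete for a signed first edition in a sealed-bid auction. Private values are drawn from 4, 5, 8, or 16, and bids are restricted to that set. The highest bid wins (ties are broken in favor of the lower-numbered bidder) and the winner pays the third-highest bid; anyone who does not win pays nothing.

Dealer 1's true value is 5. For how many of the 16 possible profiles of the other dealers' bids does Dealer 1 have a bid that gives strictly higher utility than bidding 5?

4

Others bid (4, 8): truth gives 0; bid 8 gives 1 > 0. Violating.
Others bid (4, 16): truth gives 0; bid 16 gives 1 > 0. Violating.
Others bid (8, 4): truth gives 0; bid 8 gives 1 > 0. Violating.
Others bid (16, 4): truth gives 0; bid 16 gives 1 > 0. Violating.
Others bid (4, 4): truth gives 1; no alternative beats it.
Others bid (4, 5): truth gives 1; no alternative beats it.
(Checking all 16 profiles: 4 have a profitable deviation, 12 do not.)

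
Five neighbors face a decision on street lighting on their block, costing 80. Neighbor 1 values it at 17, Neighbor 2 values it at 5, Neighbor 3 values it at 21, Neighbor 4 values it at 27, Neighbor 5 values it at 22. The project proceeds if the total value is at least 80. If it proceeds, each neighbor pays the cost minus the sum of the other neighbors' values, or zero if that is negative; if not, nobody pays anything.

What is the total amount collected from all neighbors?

39

Total value 92 ≥ cost 80, so it is built.
Neighbor 1: others sum to 75; max(0, 80 - 75) = 5.
Neighbor 2: others sum to 87; max(0, 80 - 87) = 0.
Neighbor 3: others sum to 71; max(0, 80 - 71) = 9.
Neighbor 4: others sum to 65; max(0, 80 - 65) = 15.
Neighbor 5: others sum to 70; max(0, 80 - 70) = 10.
Total collected = 5 + 0 + 9 + 15 + 10 = 39.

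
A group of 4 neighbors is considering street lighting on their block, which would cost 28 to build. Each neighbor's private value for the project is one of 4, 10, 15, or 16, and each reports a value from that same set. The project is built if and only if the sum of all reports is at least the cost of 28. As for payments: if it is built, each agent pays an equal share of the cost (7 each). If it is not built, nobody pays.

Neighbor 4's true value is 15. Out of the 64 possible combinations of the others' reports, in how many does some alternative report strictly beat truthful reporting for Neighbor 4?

1

Others report (4, 4, 4): truth gives 0; report 16 gives 8 > 0. Violating.
Others report (4, 4, 10): truth gives 8; no alternative beats it.
Others report (4, 4, 15): truth gives 8; no alternative beats it.
(Checking all 64 profiles: 1 has a profitable deviation, 63 do not.)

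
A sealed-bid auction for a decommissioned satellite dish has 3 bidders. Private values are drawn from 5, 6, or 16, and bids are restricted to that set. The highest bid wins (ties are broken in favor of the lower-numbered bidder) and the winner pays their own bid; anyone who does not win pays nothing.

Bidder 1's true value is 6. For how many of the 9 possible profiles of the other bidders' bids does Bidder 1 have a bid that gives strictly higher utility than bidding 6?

Others bid (5, 5): truth gives 0; bid 5 gives 1 > 0. Violating.
Others bid (5, 6): truth gives 0; no alternative beats it.
Others bid (5, 16): truth gives 0; no alternative beats it.
(Checking all 9 profiles: 1 has a profitable deviation, 8 do not.)

1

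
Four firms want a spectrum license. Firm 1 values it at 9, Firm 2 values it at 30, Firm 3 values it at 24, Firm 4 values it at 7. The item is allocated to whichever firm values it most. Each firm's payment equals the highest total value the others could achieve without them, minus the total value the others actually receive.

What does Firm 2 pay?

Firm 2 has the highest value and receives the item.
Without Firm 2, the item would go to the next-highest value, 24, so the others could achieve 24.
With Firm 2 present and winning, the others receive nothing, so their total is 0.
Payment = 24 - 0 = 24.

24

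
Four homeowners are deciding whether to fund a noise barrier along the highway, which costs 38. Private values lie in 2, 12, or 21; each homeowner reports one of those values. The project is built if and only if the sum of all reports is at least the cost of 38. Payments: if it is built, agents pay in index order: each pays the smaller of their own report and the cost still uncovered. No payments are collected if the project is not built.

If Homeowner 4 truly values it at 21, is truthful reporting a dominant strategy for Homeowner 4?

Check each profile of the others' reports and compare truth against every alternative report.
Others report (2, 2, 21): truth gives 8, best alternative gives 0.
Others report (2, 21, 2): truth gives 8, best alternative gives 0.
Others report (21, 2, 2): truth gives 8, best alternative gives 0.
Others report (2, 21, 21): truth gives 21, best alternative gives 21.
Others report (12, 12, 21): truth gives 21, best alternative gives 21.
Others report (12, 21, 12): truth gives 21, best alternative gives 21.
(Remaining 21 profiles checked similarly; truth is weakly best in each.)
In every case the truthful report is at least as good as any alternative, so it is a dominant strategy.

Yes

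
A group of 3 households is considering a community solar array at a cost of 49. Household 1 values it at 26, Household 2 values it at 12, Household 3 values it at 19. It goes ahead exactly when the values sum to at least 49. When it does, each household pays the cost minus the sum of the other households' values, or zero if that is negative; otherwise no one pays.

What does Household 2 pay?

4

Total value 57 ≥ cost 49, so the project is built.
The other households' values sum to 45.
Cost minus that sum is 49 - 45 = 4.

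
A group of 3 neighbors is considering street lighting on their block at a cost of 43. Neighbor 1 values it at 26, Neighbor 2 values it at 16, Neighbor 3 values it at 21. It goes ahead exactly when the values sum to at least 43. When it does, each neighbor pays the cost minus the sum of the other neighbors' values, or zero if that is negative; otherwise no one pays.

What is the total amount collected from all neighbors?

7

Total value 63 ≥ cost 43, so it is built.
Neighbor 1: others sum to 37; max(0, 43 - 37) = 6.
Neighbor 2: others sum to 47; max(0, 43 - 47) = 0.
Neighbor 3: others sum to 42; max(0, 43 - 42) = 1.
Total collected = 6 + 0 + 1 = 7.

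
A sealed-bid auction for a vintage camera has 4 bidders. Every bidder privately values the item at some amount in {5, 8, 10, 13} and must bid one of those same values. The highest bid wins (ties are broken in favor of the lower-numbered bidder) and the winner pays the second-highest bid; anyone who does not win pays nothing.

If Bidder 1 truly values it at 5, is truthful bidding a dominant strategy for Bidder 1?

Check each profile of the others' bids and compare truth against every alternative bid.
Others bid (5, 5, 8): truth gives 0, best alternative gives -3.
Others bid (5, 8, 5): truth gives 0, best alternative gives -3.
Others bid (5, 8, 8): truth gives 0, best alternative gives -3.
Others bid (8, 5, 5): truth gives 0, best alternative gives -3.
Others bid (8, 5, 8): truth gives 0, best alternative gives -3.
Others bid (8, 8, 5): truth gives 0, best alternative gives -3.
(Remaining 58 profiles checked similarly; truth is weakly best in each.)
In every case the truthful bid is at least as good as any alternative, so it is a dominant strategy.

Yes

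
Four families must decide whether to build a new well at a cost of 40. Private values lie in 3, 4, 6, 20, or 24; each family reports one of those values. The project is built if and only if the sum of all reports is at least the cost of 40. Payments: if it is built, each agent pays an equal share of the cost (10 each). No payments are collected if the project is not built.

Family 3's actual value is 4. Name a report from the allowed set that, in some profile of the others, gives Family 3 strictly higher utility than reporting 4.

Suppose Family 1 reports 6, Family 2 reports 6 and Family 4 reports 24.
Report 4: project built, pays 10, utility 4 - 10 = -6.
Report 3: project not built, utility 0.
So reporting 3 beats truth here (0 > -6).

3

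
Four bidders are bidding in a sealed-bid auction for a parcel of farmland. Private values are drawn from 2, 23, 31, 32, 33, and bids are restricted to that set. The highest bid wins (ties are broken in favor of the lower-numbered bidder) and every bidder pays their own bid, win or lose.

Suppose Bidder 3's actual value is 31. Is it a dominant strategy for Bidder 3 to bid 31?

No

Consider the case where Bidder 1 bids 2, Bidder 2 bids 2 and Bidder 4 bids 2.
Truthful bid 31: wins, pays 31, utility 31 - 31 = 0.
Bid 23 instead: wins, pays 23, utility 31 - 23 = 8.
Since 8 > 0, bidding 23 is strictly better here, so truthful bidding is not dominant.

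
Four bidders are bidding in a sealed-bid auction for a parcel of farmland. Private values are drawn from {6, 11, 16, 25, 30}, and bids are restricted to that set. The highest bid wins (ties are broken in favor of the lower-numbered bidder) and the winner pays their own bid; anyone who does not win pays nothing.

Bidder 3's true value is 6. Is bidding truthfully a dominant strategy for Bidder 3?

Yes

Check each profile of the others' bids and compare truth against every alternative bid.
Others bid (6, 6, 6): truth gives 0, best alternative gives -5.
Others bid (6, 6, 11): truth gives 0, best alternative gives -5.
Others bid (6, 6, 16): truth gives 0, best alternative gives 0.
Others bid (6, 6, 25): truth gives 0, best alternative gives 0.
Others bid (6, 6, 30): truth gives 0, best alternative gives 0.
Others bid (6, 11, 6): truth gives 0, best alternative gives 0.
(Remaining 119 profiles checked similarly; truth is weakly best in each.)
In every case the truthful bid is at least as good as any alternative, so it is a dominant strategy.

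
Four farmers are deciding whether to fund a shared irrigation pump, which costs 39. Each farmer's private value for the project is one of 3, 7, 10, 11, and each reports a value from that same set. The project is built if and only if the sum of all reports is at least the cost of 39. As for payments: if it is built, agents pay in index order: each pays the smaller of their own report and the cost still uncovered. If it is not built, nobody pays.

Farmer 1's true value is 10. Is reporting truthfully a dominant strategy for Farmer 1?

No

Consider the case where Farmer 2 reports 10, Farmer 3 reports 11 and Farmer 4 reports 11.
Truthful report 10: project built, pays 10, utility 10 - 10 = 0.
Report 7 instead: project built, pays 7, utility 10 - 7 = 3.
Since 3 > 0, reporting 7 is strictly better here, so truthful reporting is not dominant.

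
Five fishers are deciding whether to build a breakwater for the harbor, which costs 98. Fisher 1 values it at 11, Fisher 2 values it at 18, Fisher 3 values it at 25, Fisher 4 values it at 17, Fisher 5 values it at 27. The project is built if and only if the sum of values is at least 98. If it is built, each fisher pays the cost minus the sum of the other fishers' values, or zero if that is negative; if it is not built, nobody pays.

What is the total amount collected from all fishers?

Total value 98 ≥ cost 98, so it is built.
Fisher 1: others sum to 87; max(0, 98 - 87) = 11.
Fisher 2: others sum to 80; max(0, 98 - 80) = 18.
Fisher 3: others sum to 73; max(0, 98 - 73) = 25.
Fisher 4: others sum to 81; max(0, 98 - 81) = 17.
Fisher 5: others sum to 71; max(0, 98 - 71) = 27.
Total collected = 11 + 18 + 25 + 17 + 27 = 98.

98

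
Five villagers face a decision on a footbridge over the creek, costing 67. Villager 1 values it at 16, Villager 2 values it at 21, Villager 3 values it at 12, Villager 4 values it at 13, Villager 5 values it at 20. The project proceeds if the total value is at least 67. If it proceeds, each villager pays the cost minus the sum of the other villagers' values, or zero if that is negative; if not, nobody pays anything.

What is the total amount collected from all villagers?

Total value 82 ≥ cost 67, so it is built.
Villager 1: others sum to 66; max(0, 67 - 66) = 1.
Villager 2: others sum to 61; max(0, 67 - 61) = 6.
Villager 3: others sum to 70; max(0, 67 - 70) = 0.
Villager 4: others sum to 69; max(0, 67 - 69) = 0.
Villager 5: others sum to 62; max(0, 67 - 62) = 5.
Total collected = 1 + 6 + 0 + 0 + 5 = 12.

12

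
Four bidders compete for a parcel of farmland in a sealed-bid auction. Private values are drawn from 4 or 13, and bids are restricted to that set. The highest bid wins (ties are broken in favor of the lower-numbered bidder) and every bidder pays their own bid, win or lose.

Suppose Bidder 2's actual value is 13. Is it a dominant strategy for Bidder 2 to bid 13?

No

Consider the case where Bidder 1 bids 13, Bidder 3 bids 4 and Bidder 4 bids 4.
Truthful bid 13: loses but pays 13, utility -13.
Bid 4 instead: loses but pays 4, utility -4.
Since -4 > -13, bidding 4 is strictly better here, so truthful bidding is not dominant.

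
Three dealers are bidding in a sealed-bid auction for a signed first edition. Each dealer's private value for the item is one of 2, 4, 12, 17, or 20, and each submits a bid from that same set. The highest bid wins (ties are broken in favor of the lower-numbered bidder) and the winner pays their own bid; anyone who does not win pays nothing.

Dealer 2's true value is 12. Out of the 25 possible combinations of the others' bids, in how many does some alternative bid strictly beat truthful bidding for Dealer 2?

Others bid (2, 2): truth gives 0; bid 4 gives 8 > 0. Violating.
Others bid (2, 4): truth gives 0; bid 4 gives 8 > 0. Violating.
Others bid (2, 12): truth gives 0; no alternative beats it.
Others bid (2, 17): truth gives 0; no alternative beats it.
(Checking all 25 profiles: 2 have a profitable deviation, 23 do not.)

2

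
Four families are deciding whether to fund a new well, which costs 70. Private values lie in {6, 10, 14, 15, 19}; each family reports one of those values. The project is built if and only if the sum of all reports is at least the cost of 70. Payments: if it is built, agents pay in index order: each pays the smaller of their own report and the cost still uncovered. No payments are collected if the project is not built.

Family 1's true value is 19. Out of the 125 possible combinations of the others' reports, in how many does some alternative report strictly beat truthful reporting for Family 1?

Others report (19, 19, 19): truth gives 0; report 14 gives 5 > 0. Violating.
Others report (6, 6, 6): truth gives 0; no alternative beats it.
Others report (6, 6, 10): truth gives 0; no alternative beats it.
(Checking all 125 profiles: 1 has a profitable deviation, 124 do not.)

1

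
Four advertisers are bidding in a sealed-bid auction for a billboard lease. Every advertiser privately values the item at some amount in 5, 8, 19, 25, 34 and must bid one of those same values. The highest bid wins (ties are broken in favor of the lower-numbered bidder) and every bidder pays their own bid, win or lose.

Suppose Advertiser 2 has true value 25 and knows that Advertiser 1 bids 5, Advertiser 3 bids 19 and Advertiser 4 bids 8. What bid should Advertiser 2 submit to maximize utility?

Bid 5: loses but pays 5, utility -5.
Bid 8: loses but pays 8, utility -8.
Bid 19: wins, pays 19, utility 25 - 19 = 6.
Bid 25: wins, pays 25, utility 25 - 25 = 0.
Bid 34: wins, pays 34, utility 25 - 34 = -9.
The best choice is 19 with utility 6.

19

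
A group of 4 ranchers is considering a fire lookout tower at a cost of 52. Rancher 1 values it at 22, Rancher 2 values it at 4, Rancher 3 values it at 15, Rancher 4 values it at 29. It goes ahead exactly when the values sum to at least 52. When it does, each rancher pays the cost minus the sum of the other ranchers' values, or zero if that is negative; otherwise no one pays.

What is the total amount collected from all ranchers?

Total value 70 ≥ cost 52, so it is built.
Rancher 1: others sum to 48; max(0, 52 - 48) = 4.
Rancher 2: others sum to 66; max(0, 52 - 66) = 0.
Rancher 3: others sum to 55; max(0, 52 - 55) = 0.
Rancher 4: others sum to 41; max(0, 52 - 41) = 11.
Total collected = 4 + 0 + 0 + 11 = 15.

15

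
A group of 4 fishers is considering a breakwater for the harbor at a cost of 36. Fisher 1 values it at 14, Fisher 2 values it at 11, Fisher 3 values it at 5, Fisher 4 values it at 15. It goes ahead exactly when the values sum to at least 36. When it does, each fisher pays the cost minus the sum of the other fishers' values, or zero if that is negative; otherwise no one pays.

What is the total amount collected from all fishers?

13

Total value 45 ≥ cost 36, so it is built.
Fisher 1: others sum to 31; max(0, 36 - 31) = 5.
Fisher 2: others sum to 34; max(0, 36 - 34) = 2.
Fisher 3: others sum to 40; max(0, 36 - 40) = 0.
Fisher 4: others sum to 30; max(0, 36 - 30) = 6.
Total collected = 5 + 2 + 0 + 6 = 13.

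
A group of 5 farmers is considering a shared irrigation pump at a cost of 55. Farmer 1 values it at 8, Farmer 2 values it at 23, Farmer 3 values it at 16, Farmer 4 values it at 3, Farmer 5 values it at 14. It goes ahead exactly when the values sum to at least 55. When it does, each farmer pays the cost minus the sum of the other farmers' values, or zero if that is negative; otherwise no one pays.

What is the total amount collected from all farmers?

Total value 64 ≥ cost 55, so it is built.
Farmer 1: others sum to 56; max(0, 55 - 56) = 0.
Farmer 2: others sum to 41; max(0, 55 - 41) = 14.
Farmer 3: others sum to 48; max(0, 55 - 48) = 7.
Farmer 4: others sum to 61; max(0, 55 - 61) = 0.
Farmer 5: others sum to 50; max(0, 55 - 50) = 5.
Total collected = 0 + 14 + 7 + 0 + 5 = 26.

26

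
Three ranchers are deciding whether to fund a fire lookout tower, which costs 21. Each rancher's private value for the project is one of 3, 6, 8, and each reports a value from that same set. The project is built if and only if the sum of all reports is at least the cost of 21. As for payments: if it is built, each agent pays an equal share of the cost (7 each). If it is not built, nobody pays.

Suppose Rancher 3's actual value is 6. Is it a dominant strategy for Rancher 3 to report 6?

Consider the case where Rancher 1 reports 8 and Rancher 2 reports 8.
Truthful report 6: project built, pays 7, utility 6 - 7 = -1.
Report 3 instead: project not built, utility 0.
Since 0 > -1, reporting 3 is strictly better here, so truthful reporting is not dominant.

No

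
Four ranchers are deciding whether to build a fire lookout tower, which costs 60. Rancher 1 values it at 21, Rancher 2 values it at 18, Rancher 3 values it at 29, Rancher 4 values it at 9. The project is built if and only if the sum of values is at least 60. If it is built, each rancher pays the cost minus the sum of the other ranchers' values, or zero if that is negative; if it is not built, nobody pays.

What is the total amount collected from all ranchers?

17

Total value 77 ≥ cost 60, so it is built.
Rancher 1: others sum to 56; max(0, 60 - 56) = 4.
Rancher 2: others sum to 59; max(0, 60 - 59) = 1.
Rancher 3: others sum to 48; max(0, 60 - 48) = 12.
Rancher 4: others sum to 68; max(0, 60 - 68) = 0.
Total collected = 4 + 1 + 12 + 0 = 17.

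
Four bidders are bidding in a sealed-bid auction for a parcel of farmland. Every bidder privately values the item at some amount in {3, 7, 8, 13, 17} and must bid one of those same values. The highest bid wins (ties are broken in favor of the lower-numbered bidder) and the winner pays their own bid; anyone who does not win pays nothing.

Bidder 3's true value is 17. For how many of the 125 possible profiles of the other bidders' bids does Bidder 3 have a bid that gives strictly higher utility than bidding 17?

Others bid (3, 3, 3): truth gives 0; bid 7 gives 10 > 0. Violating.
Others bid (3, 3, 7): truth gives 0; bid 7 gives 10 > 0. Violating.
Others bid (3, 3, 8): truth gives 0; bid 8 gives 9 > 0. Violating.
Others bid (3, 3, 13): truth gives 0; bid 13 gives 4 > 0. Violating.
Others bid (3, 3, 17): truth gives 0; no alternative beats it.
Others bid (3, 7, 17): truth gives 0; no alternative beats it.
(Checking all 125 profiles: 36 have a profitable deviation, 89 do not.)

36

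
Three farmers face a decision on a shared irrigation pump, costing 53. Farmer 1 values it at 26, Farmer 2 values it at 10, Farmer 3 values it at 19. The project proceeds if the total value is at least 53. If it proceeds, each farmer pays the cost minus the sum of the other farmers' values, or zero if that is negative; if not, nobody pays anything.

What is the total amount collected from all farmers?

Total value 55 ≥ cost 53, so it is built.
Farmer 1: others sum to 29; max(0, 53 - 29) = 24.
Farmer 2: others sum to 45; max(0, 53 - 45) = 8.
Farmer 3: others sum to 36; max(0, 53 - 36) = 17.
Total collected = 24 + 8 + 17 = 49.

49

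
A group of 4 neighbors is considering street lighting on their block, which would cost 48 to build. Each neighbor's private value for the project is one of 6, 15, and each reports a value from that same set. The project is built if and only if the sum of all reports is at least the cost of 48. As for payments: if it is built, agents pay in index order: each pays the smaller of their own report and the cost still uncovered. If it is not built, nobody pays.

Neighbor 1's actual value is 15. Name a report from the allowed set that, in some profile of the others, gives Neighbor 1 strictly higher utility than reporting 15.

Suppose Neighbor 2 reports 15, Neighbor 3 reports 15 and Neighbor 4 reports 15.
Report 15: project built, pays 15, utility 15 - 15 = 0.
Report 6: project built, pays 6, utility 15 - 6 = 9.
So reporting 6 beats truth here (9 > 0).

6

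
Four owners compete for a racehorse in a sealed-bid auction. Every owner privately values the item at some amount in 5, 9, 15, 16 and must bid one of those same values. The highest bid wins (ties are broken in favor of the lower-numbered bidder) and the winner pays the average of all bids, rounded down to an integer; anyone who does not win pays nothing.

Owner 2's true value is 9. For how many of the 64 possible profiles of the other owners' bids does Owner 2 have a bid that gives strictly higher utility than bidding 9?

Others bid (9, 5, 5): truth gives 0; bid 15 gives 1 > 0. Violating.
Others bid (5, 5, 5): truth gives 3; no alternative beats it.
Others bid (5, 5, 9): truth gives 2; no alternative beats it.
(Checking all 64 profiles: 1 has a profitable deviation, 63 do not.)

1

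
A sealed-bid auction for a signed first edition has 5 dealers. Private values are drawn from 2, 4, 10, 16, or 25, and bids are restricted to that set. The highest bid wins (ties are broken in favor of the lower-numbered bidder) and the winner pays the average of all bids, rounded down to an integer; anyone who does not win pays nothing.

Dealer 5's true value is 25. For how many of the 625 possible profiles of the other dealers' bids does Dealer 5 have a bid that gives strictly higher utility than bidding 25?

Others bid (2, 2, 2, 2): truth gives 19; bid 4 gives 23 > 19. Violating.
Others bid (2, 2, 2, 4): truth gives 18; bid 10 gives 21 > 18. Violating.
Others bid (2, 2, 2, 10): truth gives 17; bid 16 gives 19 > 17. Violating.
Others bid (2, 2, 4, 2): truth gives 18; bid 10 gives 21 > 18. Violating.
Others bid (2, 2, 2, 16): truth gives 16; no alternative beats it.
Others bid (2, 2, 2, 25): truth gives 0; no alternative beats it.
(Checking all 625 profiles: 81 have a profitable deviation, 544 do not.)

81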